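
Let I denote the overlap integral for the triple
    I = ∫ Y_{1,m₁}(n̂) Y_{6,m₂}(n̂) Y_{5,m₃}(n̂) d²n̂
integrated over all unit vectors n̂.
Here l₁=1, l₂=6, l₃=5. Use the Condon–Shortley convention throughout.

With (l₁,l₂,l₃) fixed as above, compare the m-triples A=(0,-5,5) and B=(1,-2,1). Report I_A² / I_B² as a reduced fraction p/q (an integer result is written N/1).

Shared (l₁,l₂,l₃)=(1,6,5): N and (l;000)² cancel in I_A²/I_B².
A: Δ = 2!·0!·10!/13! = 1/858; Racah Σ t=1..1: t=1:−1/3628800 = -1/3628800; ⇒ 3j(1 6 5; 0 -5 5)² = 1/78, sgn -1
B: Δ = 2!·0!·10!/13! = 1/858; Racah Σ t=0..0: t=0:+1/34560 = 1/34560; ⇒ 3j(1 6 5; 1 -2 1)² = 14/429, sgn +1
I_A²/I_B² = (1/78)/(14/429) = 11/28

11/28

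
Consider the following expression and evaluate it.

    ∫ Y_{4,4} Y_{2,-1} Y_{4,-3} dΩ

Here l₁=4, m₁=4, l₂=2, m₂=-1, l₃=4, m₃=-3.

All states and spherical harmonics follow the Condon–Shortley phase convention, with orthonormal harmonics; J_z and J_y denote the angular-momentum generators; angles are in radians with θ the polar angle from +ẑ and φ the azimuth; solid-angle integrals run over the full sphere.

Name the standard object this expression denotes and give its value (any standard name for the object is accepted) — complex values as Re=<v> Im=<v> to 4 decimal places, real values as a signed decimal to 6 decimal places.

This is a Gaunt coefficient — the integral of a triple product of spherical harmonics over the sphere.
Checks pass: Σm=0; 10 even; l₃=4∈[2,6].
(2·4+1)(2·2+1)(2·4+1) = 405
Δ: 2! 6! 2! / 11! → 1/13860
sum: t=0:+1/192 t=1:−1/36 t=2:+1/192 = -5/288
3j²(4 2 4; 0 0 0) = Δ·Π!·Σ² = 20/693  (sign -1)
sum: t=0:+1/1440 = 1/1440
3j²(4 2 4; 4 -1 -3) = Δ·Π!·Σ² = 7/165  (sign -1)
combine: 4πI² = 405·20/693·7/165 = 60/121
take √, sign +1: I = 0.19864517

Gaunt coefficient, +0.198645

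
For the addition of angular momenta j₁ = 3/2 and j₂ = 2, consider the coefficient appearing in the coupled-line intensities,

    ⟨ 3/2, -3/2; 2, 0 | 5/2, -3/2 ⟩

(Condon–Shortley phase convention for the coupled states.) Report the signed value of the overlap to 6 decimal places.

-0.717137  (= −√(18/35))

√[6·1!2!3!/7! · 0!3!2!2!1!4!] = √(288/35)
  +(−1)^1/∏(1,0,2,1,0,2)! = -1/4  (running -1/4)
⟨..|..⟩ = √(288/35)·(-1/4) = -0.717137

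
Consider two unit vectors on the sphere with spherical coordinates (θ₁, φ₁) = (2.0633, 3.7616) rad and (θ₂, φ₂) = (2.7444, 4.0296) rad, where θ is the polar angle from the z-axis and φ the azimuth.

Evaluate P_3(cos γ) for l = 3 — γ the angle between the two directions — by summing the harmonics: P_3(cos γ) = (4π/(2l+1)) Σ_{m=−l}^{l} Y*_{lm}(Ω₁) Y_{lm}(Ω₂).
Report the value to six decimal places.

Summing Y*_{l m}(θ₁,φ₁)·Y_{l m}(θ₂,φ₂) over m ∈ [−3, 3]; prefactor 4π/(2·3+1) = 1.795196:
  m=-3: (+0.081412-0.273588i) × (+0.021449+0.011100i) = +0.004783-0.004964i  (running Σ = +0.004783-0.004964i)
  m=-2: (-0.121856-0.354853i) × (+0.028738+0.138064i) = +0.045490-0.027022i  (running Σ = +0.050274-0.031986i)
  m=-1: (-0.027316-0.019501i) × (-0.256503+0.315391i) = +0.013157-0.003613i  (running Σ = +0.063431-0.035599i)
  m=0: (+0.332105-0.000000i) × (-0.430778+0.000000i) = -0.143063+0.000000i  (running Σ = -0.079633-0.035599i)
  m=1: (+0.027316-0.019501i) × (+0.256503+0.315391i) = +0.013157+0.003613i  (running Σ = -0.066476-0.031986i)
  m=2: (-0.121856+0.354853i) × (+0.028738-0.138064i) = +0.045490+0.027022i  (running Σ = -0.020985-0.004964i)
  m=3: (-0.081412-0.273588i) × (-0.021449+0.011100i) = +0.004783+0.004964i  (running Σ = -0.016202+0.000000i)
Σ over m = -0.016202+0.000000i; ×(4π/7) → -0.029086+0.000000i. Real part: -0.029086

-0.029086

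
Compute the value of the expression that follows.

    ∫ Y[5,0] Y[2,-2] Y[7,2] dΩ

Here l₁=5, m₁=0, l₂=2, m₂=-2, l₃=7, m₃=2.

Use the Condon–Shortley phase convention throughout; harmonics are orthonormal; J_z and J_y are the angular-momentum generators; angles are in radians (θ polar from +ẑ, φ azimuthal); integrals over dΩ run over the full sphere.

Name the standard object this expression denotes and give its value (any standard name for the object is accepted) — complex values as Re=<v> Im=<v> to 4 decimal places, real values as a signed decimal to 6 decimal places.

This is a Gaunt coefficient — the integral of a triple product of spherical harmonics over the sphere.
Checks pass: Σm=0; 14 even; l₃=7∈[3,7].
(2·5+1)(2·2+1)(2·7+1) = 825
Δ: 0! 10! 4! / 15! → 1/15015
sum: t=0:+1/57600 = 1/57600
3j²(5 2 7; 0 0 0) = Δ·Π!·Σ² = 21/715  (sign -1)
sum: t=0:+1/345600 = 1/345600
3j²(5 2 7; 0 -2 2) = Δ·Π!·Σ² = 6/715  (sign -1)
combine: 4πI² = 825·21/715·6/715 = 378/1859
take √, sign +1: I = 0.12720415

Gaunt coefficient, +0.127204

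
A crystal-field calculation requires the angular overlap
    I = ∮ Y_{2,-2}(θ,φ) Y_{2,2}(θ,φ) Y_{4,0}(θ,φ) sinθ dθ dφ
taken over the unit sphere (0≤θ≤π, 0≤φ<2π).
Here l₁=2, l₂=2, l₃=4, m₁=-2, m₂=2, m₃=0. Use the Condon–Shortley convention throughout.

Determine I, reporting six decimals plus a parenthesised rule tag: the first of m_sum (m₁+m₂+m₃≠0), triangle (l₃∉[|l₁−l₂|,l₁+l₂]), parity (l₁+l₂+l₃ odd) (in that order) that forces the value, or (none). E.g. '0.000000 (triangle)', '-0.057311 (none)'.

0.040299 (none)

m-sum 0 ✓  L=8 even ✓  0≤4≤4 ✓
Π(2lᵢ+1) = 5×5×9 = 225
triangle coeff Δ(2,2,4) = 1/630
Σ_t [0,0]: t=0:+1/16 = 1/16
(3j)²=2/35 [(2 2 4; 0 0 0)], sign=+1
Σ_t [0,0]: t=0:+1/576 = 1/576
(3j)²=1/630 [(2 2 4; -2 2 0)], sign=+1
⇒ 4πI² = 1/49
I = (+1)√(1/49/(4π)) = 0.04029926
No selection rule forces the value: the integral is nonzero (none).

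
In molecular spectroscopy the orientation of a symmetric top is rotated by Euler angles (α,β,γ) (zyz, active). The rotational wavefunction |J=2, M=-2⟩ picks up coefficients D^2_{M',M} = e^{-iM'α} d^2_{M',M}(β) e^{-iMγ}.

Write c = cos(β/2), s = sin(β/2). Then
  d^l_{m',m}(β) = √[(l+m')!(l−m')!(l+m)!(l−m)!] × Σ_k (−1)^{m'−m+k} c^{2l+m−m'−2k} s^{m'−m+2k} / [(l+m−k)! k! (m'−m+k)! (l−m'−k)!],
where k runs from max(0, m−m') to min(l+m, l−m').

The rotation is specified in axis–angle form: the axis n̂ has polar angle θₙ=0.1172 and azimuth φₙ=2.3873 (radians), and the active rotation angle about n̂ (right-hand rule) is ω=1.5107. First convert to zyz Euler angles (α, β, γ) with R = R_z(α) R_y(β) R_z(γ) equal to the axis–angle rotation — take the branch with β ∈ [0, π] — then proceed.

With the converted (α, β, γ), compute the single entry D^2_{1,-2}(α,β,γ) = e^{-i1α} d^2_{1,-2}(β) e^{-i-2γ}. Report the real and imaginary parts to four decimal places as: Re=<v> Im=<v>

Re=0.0001 Im=0.0010

Axis–angle → zyz. n̂ = (sinθₙcosφₙ, sinθₙsinφₙ, cosθₙ) = (-0.085215, +0.080072, +0.993140), ω = 1.5107.
R = I cosω + sinω [n̂]ₓ + (1−cosω) n̂n̂ᵀ gives
  R = [+0.066886, -0.997761, +0.000380; +0.984934, +0.066087, +0.159807; -0.159475, -0.010315, +0.987148]
β = atan2(√(R₁₃²+R₂₃²), R₃₃) = 0.160496; α = atan2(R₂₃, R₁₃) mod 2π = 1.568419; γ = atan2(R₃₂, −R₃₁) mod 2π = 6.218597
D^2_{1,-2}(1.5684,0.1605,6.2186) = e^{-i·1·1.5684}·d^2_{1,-2}(0.1605)·e^{-i·-2·6.2186}. Compute d first:
With c≡cos(β/2)=0.996782 and s≡sin(β/2)=0.080162, N=[6·1·1·24]^{1/2}=12.000000
k: max(0,(-2)−(1))=0 … min(2+(-2),2−(1))=0
  k=0: (−1)^3·12.0000/(6)·0.9968^1·0.0802^3 = -0.001027
d^2_{1,-2}(0.1605) = -0.001027
Attach z-rotation phases: D = e^{-i(1)(1.5684)}·(-0.001027)·e^{-i(-2)(6.2186)} = +0.000130+0.001019i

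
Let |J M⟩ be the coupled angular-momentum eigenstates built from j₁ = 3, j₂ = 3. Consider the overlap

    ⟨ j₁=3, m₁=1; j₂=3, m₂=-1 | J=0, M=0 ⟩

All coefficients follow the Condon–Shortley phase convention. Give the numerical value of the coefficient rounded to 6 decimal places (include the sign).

+√(1/7) = +0.377964

triangle: 6!*0!*0!/7! = 720/5040
(j±m)!: 4!*2!*2!*4!*0!*0! = 2304
prefactor² = (2J+1)*Δ*N² = 2304/7
  k=2: +1/(2!*4!*0!*0!*0!*0!) = 1/48
Σ = 1/48  ⇒  CG² = 2304/7*(1/48)² = 1/7
CG = +√(1/7) = +0.377964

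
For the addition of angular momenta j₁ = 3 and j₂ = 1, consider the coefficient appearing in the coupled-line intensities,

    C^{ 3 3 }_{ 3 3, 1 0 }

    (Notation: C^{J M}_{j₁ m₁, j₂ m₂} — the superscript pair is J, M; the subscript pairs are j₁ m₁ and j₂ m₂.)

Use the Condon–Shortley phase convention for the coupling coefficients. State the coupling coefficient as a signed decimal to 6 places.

triangle: 1!·5!·1!/8! = 120/40320
(j±m)!: 6!·0!·1!·1!·6!·0! = 518400
prefactor² = (2J+1)·Δ·N² = 10800
  k=0: +1/(0!·1!·0!·1!·5!·0!) = 1/120
Σ = 1/120  ⇒  CG² = 10800·(1/120)² = 3/4
CG = +√(3/4) = +0.866025

+0.866025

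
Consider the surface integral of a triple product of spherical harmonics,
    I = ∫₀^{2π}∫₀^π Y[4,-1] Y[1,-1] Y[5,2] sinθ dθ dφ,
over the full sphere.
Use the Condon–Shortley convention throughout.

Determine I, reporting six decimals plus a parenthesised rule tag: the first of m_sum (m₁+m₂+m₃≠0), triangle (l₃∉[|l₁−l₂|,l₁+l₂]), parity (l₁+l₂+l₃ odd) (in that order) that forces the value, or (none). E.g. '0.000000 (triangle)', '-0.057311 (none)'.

m-sum 0 ✓  L=10 even ✓  3≤5≤5 ✓
Π(2lᵢ+1) = 9×3×11 = 297
triangle coeff Δ(4,1,5) = 1/495
Σ_t [0,0]: t=0:+1/576 = 1/576
(3j)²=5/99 [(4 1 5; 0 0 0)], sign=-1
Σ_t [0,0]: t=0:+1/1440 = 1/1440
(3j)²=7/165 [(4 1 5; -1 -1 2)], sign=-1
⇒ 4πI² = 7/11
I = (+1)√(7/11/(4π)) = 0.22503380
No selection rule forces the value: the integral is nonzero (none).

0.225034 (none)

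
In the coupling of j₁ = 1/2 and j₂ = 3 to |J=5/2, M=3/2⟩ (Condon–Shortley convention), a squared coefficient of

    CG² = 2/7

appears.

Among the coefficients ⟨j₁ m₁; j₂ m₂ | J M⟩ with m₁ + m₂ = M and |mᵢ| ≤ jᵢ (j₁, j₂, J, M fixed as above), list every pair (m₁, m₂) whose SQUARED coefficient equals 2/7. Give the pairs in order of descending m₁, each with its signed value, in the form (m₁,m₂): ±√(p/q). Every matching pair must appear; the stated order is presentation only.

(1/2,1): +√(2/7)

Admissible pairs with m₁+m₂ = M = 3/2: (-1/2,2), (1/2,1)
  (m₁,m₂)=(1/2,1): CG² = 2/7, CG = +√(2/7)   ← matches the target
  (m₁,m₂)=(-1/2,2): CG² = 5/7, CG = −√(5/7)
Pairs with CG² = 2/7: (1/2,1): +√(2/7)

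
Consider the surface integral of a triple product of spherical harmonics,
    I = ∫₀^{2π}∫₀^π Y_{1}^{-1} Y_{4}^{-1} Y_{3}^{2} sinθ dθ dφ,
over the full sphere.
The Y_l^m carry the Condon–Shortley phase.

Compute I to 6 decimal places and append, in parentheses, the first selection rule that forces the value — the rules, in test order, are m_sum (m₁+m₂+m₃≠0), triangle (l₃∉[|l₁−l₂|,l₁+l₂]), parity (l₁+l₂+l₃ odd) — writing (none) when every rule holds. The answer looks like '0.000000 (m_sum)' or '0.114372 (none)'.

Rules hold: Σm=0, L=8 even, 3≤3≤5.
N = 3·9·7 = 189
Δ = 2!·0!·6!/9! = 1/252
Racah Σ t=1..1: t=1:−1/36 = -1/36
⇒ 3j(1 4 3; 0 0 0)² = 4/63, sgn +1
Racah Σ t=2..2: t=2:+1/240 = 1/240
⇒ 3j(1 4 3; -1 -1 2)² = 1/84, sgn -1
4πI² = N·(3j₀)²·(3jₘ)² = 1/7
I = -1·√(0.142857/4π) = -0.10662181
No selection rule forces the value: the integral is nonzero (none).

-0.106622 (none)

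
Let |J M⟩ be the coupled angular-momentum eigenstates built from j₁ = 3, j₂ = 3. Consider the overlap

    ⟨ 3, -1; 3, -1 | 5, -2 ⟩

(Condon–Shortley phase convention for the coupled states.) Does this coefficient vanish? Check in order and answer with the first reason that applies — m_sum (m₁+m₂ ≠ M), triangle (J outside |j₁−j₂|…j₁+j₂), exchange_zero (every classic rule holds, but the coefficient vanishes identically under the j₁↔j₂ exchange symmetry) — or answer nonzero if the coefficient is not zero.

m-sum: m₁+m₂ = -1+(-1) = -2, M = -2  ✓
triangle: |j₁−j₂| = 0 ≤ J = 5 ≤ j₁+j₂ = 6  ✓
exchange: j₁=j₂ and m₁=m₂, and (−1)^(j₁+j₂−J) = (−1)^1 = −1 forces ⟨j₁m₁;j₂m₂|JM⟩ = −⟨j₂m₂;j₁m₁|JM⟩ = −⟨j₁m₁;j₂m₂|JM⟩ ⇒ the coefficient vanishes identically
Racah sum check: Σ_k collapses to 0 ⇒ CG = 0

exchange_zero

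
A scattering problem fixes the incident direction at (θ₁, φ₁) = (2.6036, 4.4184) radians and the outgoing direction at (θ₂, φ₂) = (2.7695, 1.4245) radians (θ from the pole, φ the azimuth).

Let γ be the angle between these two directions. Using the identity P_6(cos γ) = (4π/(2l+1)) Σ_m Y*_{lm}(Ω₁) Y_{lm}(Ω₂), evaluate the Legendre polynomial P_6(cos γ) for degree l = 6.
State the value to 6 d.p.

0.132530

Term-by-term m-sum for l=6 (normalisation 4π/13 = 0.966644):
  term(m=-6) = 0.00001 - 0.00001j   from Y*(Ω₁)=0.00168 + 0.00858j, Y(Ω₂)=-0.00071 - 0.00086j
  term(m=-5) = -0.00037 + 0.00034j   from Y*(Ω₁)=0.05051 + 0.00511j, Y(Ω₂)=-0.00661 + 0.00737j
  term(m=-4) = 0.00774 - 0.00519j   from Y*(Ω₁)=0.06729 - 0.16147j, Y(Ω₂)=0.04441 + 0.02942j
  term(m=-3) = -0.06635 + 0.03148j   from Y*(Ω₁)=-0.29699 - 0.24454j, Y(Ω₂)=0.08112 - 0.17280j
  term(m=-2) = 0.20440 - 0.06220j   from Y*(Ω₁)=-0.40358 + 0.26904j, Y(Ω₂)=-0.42177 - 0.12705j
  term(m=-1) = -0.07858 + 0.01169j   from Y*(Ω₁)=0.04321 + 0.14273j, Y(Ω₂)=-0.07766 + 0.52705j
  term(m=+0) = 0.00341 + 0.00000j   from Y*(Ω₁)=-0.39622 + 0.00000j, Y(Ω₂)=-0.00861 + 0.00000j
  term(m=+1) = -0.07858 - 0.01169j   from Y*(Ω₁)=-0.04321 + 0.14273j, Y(Ω₂)=0.07766 + 0.52705j
  term(m=+2) = 0.20440 + 0.06220j   from Y*(Ω₁)=-0.40358 - 0.26904j, Y(Ω₂)=-0.42177 + 0.12705j
  term(m=+3) = -0.06635 - 0.03148j   from Y*(Ω₁)=0.29699 - 0.24454j, Y(Ω₂)=-0.08112 - 0.17280j
  term(m=+4) = 0.00774 + 0.00519j   from Y*(Ω₁)=0.06729 + 0.16147j, Y(Ω₂)=0.04441 - 0.02942j
  term(m=+5) = -0.00037 - 0.00034j   from Y*(Ω₁)=-0.05051 + 0.00511j, Y(Ω₂)=0.00661 + 0.00737j
  term(m=+6) = 0.00001 + 0.00001j   from Y*(Ω₁)=0.00168 - 0.00858j, Y(Ω₂)=-0.00071 + 0.00086j
Σ over m = 0.13710 - 0.00000j; ×(4π/13) → 0.13253 - 0.00000j. Real part: 0.132530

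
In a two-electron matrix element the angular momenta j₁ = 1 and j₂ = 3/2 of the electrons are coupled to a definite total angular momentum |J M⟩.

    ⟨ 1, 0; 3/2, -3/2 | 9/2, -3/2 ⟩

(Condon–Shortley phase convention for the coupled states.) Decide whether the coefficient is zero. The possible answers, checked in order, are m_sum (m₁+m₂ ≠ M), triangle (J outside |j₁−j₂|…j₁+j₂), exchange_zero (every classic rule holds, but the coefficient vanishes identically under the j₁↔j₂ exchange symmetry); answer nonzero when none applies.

triangle

m-sum: m₁+m₂ = 0+(-3/2) = -3/2, M = -3/2  ✓
triangle: need |j₁−j₂| ≤ J ≤ j₁+j₂, i.e. J ∈ [1/2, 5/2]; J = 9/2 is outside ✗ ⇒ coefficient is 0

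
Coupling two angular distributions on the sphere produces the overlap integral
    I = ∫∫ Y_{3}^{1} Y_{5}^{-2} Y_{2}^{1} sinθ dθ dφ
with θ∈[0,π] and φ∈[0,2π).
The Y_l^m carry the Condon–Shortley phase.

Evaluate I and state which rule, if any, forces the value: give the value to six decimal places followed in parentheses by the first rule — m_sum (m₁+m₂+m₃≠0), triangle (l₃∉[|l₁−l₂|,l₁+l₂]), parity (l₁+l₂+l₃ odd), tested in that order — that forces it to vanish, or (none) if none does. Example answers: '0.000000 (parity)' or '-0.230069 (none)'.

m-sum 0 ✓  L=10 even ✓  2≤2≤8 ✓
Π(2lᵢ+1) = 7×11×5 = 385
triangle coeff Δ(3,5,2) = 1/2310
Σ_t [3,3]: t=3:−1/144 = -1/144
(3j)²=10/231 [(3 5 2; 0 0 0)], sign=-1
Σ_t [2,2]: t=2:+1/288 = 1/288
(3j)²=1/22 [(3 5 2; 1 -2 1)], sign=-1
⇒ 4πI² = 25/33
I = (+1)√(25/33/(4π)) = 0.24553200
No selection rule forces the value: the integral is nonzero (none).

0.245532 (none)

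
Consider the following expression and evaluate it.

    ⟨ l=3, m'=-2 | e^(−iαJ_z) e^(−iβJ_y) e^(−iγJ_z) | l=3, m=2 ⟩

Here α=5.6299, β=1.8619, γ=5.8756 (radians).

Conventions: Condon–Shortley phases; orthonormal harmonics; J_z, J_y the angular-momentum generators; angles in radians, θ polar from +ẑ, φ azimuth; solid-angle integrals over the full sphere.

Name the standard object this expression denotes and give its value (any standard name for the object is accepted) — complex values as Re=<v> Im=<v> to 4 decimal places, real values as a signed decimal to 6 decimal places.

This is a Wigner D-matrix element — the rotation-matrix element ⟨l m'| R(α,β,γ) |l m⟩ in the angular-momentum basis.
D^3_{-2,2}(5.6299,1.8619,5.8756) = e^{-i·-2·5.6299}·d^3_{-2,2}(1.8619)·e^{-i·2·5.8756}. Compute d first:
With c≡cos(β/2)=0.597072 and s≡sin(β/2)=0.802188, N=[1·120·120·1]^{1/2}=120.000000
The bounds max(0,m−m')=4 and min(l+m,l−m')=5 give 2 terms
  k=4: (−1)^0·120.0000/(24)·0.5971^2·0.8022^4 = +0.738121
  k=5: (−1)^1·120.0000/(120)·0.5971^0·0.8022^6 = -0.266474
d^3_{-2,2}(1.8619) = +0.738121 -0.266474 = +0.471646
Attach z-rotation phases: D = e^{-i(-2)(5.6299)}·(+0.471646)·e^{-i(2)(5.8756)} = +0.415838-0.222551i

Wigner D-matrix element, Re=0.4158 Im=-0.2226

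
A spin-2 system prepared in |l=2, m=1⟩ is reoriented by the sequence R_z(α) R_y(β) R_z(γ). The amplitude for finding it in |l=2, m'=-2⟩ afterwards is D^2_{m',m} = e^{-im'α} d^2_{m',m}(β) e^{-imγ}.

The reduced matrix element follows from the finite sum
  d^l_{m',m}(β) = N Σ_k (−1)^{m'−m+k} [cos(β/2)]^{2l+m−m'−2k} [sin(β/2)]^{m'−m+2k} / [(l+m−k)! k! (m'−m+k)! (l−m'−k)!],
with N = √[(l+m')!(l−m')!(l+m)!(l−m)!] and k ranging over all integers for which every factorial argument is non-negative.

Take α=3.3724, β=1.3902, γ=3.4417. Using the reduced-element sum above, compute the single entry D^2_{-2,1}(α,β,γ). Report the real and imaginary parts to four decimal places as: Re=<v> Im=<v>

D^2_{-2,1}(3.3724,1.3902,3.4417) = e^{-i·-2·3.3724}·d^2_{-2,1}(1.3902)·e^{-i·1·3.4417}. Compute d first:
With c≡cos(β/2)=0.767990 and s≡sin(β/2)=0.640462, N=[1·24·6·1]^{1/2}=12.000000
Admissible k: 3..3 (factorial args all ≥0)
  k=3: (−1)^0·12.0000/(6)·0.7680^1·0.6405^3 = +0.403521
d^2_{-2,1}(1.3902) = +0.403521
Attach z-rotation phases: D = e^{-i(-2)(3.3724)}·(+0.403521)·e^{-i(1)(3.4417)} = -0.398269-0.064889i

Re=-0.3983 Im=-0.0649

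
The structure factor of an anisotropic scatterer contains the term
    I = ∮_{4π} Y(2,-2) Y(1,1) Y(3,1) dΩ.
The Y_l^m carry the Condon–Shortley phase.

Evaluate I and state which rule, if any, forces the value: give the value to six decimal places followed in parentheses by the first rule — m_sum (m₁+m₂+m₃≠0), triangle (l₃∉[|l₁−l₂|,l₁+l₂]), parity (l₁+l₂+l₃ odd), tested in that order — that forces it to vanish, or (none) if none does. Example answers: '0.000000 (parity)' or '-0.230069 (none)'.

m-sum 0 ✓  L=6 even ✓  1≤3≤3 ✓
Π(2lᵢ+1) = 5×3×7 = 105
triangle coeff Δ(2,1,3) = 1/105
Σ_t [0,0]: t=0:+1/4 = 1/4
(3j)²=3/35 [(2 1 3; 0 0 0)], sign=-1
Σ_t [0,0]: t=0:+1/48 = 1/48
(3j)²=1/105 [(2 1 3; -2 1 1)], sign=+1
⇒ 4πI² = 3/35
I = (-1)√(3/35/(4π)) = -0.08258890
No selection rule forces the value: the integral is nonzero (none).

-0.082589 (none)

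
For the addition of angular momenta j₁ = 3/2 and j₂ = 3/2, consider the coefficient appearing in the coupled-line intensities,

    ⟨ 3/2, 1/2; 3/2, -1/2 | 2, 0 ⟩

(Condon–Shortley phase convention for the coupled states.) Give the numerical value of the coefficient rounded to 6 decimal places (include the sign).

√[5·1!2!2!/6! · 2!1!1!2!2!2!] = √(4/9)
  +(−1)^0/∏(0,1,1,1,1,1)! = 1  (running 1)
  +(−1)^1/∏(1,0,0,0,2,2)! = -1/4  (running 3/4)
⟨..|..⟩ = √(4/9)·(3/4) = +0.500000

+0.500000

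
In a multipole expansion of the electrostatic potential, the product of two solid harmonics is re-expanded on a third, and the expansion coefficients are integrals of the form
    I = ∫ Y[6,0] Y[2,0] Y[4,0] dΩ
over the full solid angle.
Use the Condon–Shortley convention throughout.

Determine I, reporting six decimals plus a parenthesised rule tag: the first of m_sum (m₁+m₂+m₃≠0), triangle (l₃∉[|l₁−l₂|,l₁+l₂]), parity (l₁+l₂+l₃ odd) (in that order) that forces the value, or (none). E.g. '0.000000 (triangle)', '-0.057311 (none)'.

Checks pass: Σm=0; 12 even; l₃=4∈[4,8].
(2·6+1)(2·2+1)(2·4+1) = 585
Δ: 4! 8! 0! / 13! → 1/6435
sum: t=2:+1/2304 = 1/2304
3j²(6 2 4; 0 0 0) = Δ·Π!·Σ² = 5/143  (sign +1)
(m-triple is (0,0,0) — same symbol as above.)
combine: 4πI² = 585·5/143·5/143 = 1125/1573
take √, sign +1: I = 0.23856513
No selection rule forces the value: the integral is nonzero (none).

0.238565 (none)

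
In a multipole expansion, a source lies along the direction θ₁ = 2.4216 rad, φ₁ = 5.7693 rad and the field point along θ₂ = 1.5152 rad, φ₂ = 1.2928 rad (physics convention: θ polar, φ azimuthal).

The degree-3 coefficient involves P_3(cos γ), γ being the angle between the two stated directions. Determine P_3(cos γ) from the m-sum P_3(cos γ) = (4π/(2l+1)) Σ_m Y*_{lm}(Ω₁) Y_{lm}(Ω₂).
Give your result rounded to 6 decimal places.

Summing Y*_{l m}(θ₁,φ₁)·Y_{l m}(θ₂,φ₂) over m ∈ [−3, 3]; prefactor 4π/(2·3+1) = 1.795196:
  term(m=-3) = +0.032291+0.037746i   from Y*(Ω₁)=+0.003485-0.119561i, Y(Ω₂)=-0.307573+0.279046i
  term(m=-2) = +0.016846-0.008595i   from Y*(Ω₁)=-0.172618+0.286005i, Y(Ω₂)=-0.048087-0.029880i
  term(m=-1) = +0.028893+0.120205i   from Y*(Ω₁)=+0.338877-0.191286i, Y(Ω₂)=-0.087186+0.305502i
  term(m=+0) = -0.003020+0.000000i   from Y*(Ω₁)=+0.048790-0.000000i, Y(Ω₂)=-0.061889+0.000000i
  term(m=+1) = +0.028893-0.120205i   from Y*(Ω₁)=-0.338877-0.191286i, Y(Ω₂)=+0.087186+0.305502i
  term(m=+2) = +0.016846+0.008595i   from Y*(Ω₁)=-0.172618-0.286005i, Y(Ω₂)=-0.048087+0.029880i
  term(m=+3) = +0.032291-0.037746i   from Y*(Ω₁)=-0.003485-0.119561i, Y(Ω₂)=+0.307573+0.279046i
Total Σ_m = +0.153042+0.000000i. Multiply by 1.795196: +0.274740+0.000000i. P_3(cos γ) = 0.274740

0.274740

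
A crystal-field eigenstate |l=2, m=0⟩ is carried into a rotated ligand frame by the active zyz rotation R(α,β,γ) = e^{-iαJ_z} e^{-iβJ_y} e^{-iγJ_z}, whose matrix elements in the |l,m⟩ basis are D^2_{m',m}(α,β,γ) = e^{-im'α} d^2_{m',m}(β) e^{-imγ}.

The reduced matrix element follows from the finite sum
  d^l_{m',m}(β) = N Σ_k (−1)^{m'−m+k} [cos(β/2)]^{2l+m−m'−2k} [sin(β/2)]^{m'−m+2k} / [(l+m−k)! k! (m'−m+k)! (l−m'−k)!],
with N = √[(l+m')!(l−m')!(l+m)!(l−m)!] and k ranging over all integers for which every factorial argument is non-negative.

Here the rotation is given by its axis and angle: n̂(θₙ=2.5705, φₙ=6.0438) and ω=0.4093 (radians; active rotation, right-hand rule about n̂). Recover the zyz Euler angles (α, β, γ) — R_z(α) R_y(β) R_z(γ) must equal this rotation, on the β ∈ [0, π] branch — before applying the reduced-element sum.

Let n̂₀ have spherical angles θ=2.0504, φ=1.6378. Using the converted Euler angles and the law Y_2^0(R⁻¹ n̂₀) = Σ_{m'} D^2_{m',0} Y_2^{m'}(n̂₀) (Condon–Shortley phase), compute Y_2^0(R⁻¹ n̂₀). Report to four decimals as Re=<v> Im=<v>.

Axis–angle → zyz. n̂ = (sinθₙcosφₙ, sinθₙsinφₙ, cosθₙ) = (+0.525137, -0.128168, -0.841311), ω = 0.4093.
R = I cosω + sinω [n̂]ₓ + (1−cosω) n̂n̂ᵀ gives
  R = [+0.940178, +0.329255, -0.087500; -0.340374, +0.918756, -0.200081; +0.014513, +0.217894, +0.975864]
β = atan2(√(R₁₃²+R₂₃²), R₃₃) = 0.220151; α = atan2(R₂₃, R₁₃) mod 2π = 4.300128; γ = atan2(R₃₂, −R₃₁) mod 2π = 1.637306
Need the full column D^2_{m',0} for m'=−2..2 at α=4.3001, β=0.2202, γ=1.6373.
cos(β/2)=0.993948, sin(β/2)=0.109853
d^2_{-2,0}: single k=2 term ⇒ +0.029203;  D = -0.019826+0.021442i
d^2_{-1,0}: k∈[1..2] ⇒ +0.264228 -0.003228 = +0.261001;  D = -0.104578-0.239133i
d^2_{0,0}: k∈[0..2] ⇒ +0.976010 -0.047688 +0.000146 = +0.928467;  D = +0.928467+0.000000i
d^2_{1,0}: k∈[0..1] ⇒ -0.264228 +0.003228 = -0.261001;  D = +0.104578-0.239133i
d^2_{2,0}: single k=0 term ⇒ +0.029203;  D = -0.019826-0.021442i
Y_2^{m'}(θ=2.0504,φ=1.6378) and Σ D·Y over m':
  (-0.0198+0.0214i)·(-0.3013+0.0406i)  (-0.1046-0.2391i)·(+0.0212+0.3155i)  (+0.9285+0.0000i)·(-0.1139+0.0000i)  (+0.1046-0.2391i)·(-0.0212+0.3155i)  (-0.0198-0.0214i)·(-0.3013-0.0406i)
Y_2^0(R⁻¹ n̂) = +0.050906+0.000000i

Re=0.0509 Im=0.0000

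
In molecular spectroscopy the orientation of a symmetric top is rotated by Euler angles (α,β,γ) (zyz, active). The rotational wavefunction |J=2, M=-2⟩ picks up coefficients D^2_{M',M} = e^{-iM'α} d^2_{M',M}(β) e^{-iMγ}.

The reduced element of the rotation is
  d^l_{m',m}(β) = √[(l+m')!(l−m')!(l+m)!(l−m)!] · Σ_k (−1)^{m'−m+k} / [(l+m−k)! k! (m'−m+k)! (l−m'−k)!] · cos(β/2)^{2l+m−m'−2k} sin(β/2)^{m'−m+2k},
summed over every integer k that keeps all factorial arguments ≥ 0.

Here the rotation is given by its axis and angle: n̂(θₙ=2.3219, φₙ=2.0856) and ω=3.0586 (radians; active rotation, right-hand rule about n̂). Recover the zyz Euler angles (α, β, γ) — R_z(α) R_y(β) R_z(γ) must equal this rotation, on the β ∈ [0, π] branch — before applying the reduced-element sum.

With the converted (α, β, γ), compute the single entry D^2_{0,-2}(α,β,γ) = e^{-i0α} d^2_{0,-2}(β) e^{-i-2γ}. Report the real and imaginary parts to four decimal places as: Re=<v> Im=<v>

Axis–angle → zyz. n̂ = (sinθₙcosφₙ, sinθₙsinφₙ, cosθₙ) = (-0.359887, +0.636199, -0.682446), ω = 3.0586.
R = I cosω + sinω [n̂]ₓ + (1−cosω) n̂n̂ᵀ gives
  R = [-0.737967, -0.400558, +0.543100; -0.513704, -0.188453, -0.837015; +0.437622, -0.896682, -0.066696]
β = atan2(√(R₁₃²+R₂₃²), R₃₃) = 1.637542; α = atan2(R₂₃, R₁₃) mod 2π = 5.287958; γ = atan2(R₃₂, −R₃₁) mod 2π = 4.258351
D^2_{0,-2}(5.2880,1.6375,4.2584) = e^{-i·0·5.2880}·d^2_{0,-2}(1.6375)·e^{-i·-2·4.2584}. Compute d first:
With c≡cos(β/2)=0.683119 and s≡sin(β/2)=0.730307, N=[2·2·1·24]^{1/2}=9.797959
k: max(0,(-2)−(0))=0 … min(2+(-2),2−(0))=0
  k=0: (−1)^2·9.7980/(4)·0.6831^2·0.7303^2 = +0.609648
d^2_{0,-2}(1.6375) = +0.609648
Phases: e^{-i·(0)·5.2880}=+1.000000+0.000000i, e^{-i·(-2)·4.2584}=-0.615263+0.788322i ⇒ D=-0.375094+0.480599i

Re=-0.3751 Im=0.4806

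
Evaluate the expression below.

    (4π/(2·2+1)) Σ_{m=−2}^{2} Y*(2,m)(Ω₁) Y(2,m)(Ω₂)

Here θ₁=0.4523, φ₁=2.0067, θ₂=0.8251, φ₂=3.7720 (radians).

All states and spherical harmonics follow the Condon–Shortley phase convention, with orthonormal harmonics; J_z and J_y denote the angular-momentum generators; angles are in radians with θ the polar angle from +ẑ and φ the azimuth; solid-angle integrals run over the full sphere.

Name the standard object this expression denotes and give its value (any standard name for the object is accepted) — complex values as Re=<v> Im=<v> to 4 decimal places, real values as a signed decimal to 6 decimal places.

Legendre polynomial (addition theorem), -0.049207

This sum is the spherical-harmonic addition theorem: it equals the Legendre polynomial P_l(cos γ) of the angle γ between the two directions.
Term-by-term m-sum for l=2 (normalisation 4π/5 = 2.513274):
  [-2]  conj(Y_{2,-2})(Ω₁) = -0.04747 - 0.05648j ; Y_{2,-2}(Ω₂) = 0.06359 - 0.19852j ; Δ = -0.01423 + 0.00583j
  [-1]  conj(Y_{2,-1})(Ω₁) = -0.12822 + 0.27528j ; Y_{2,-1}(Ω₂) = -0.31104 + 0.22698j ; Δ = -0.02260 - 0.11473j
  [+0]  conj(Y_{2,0})(Ω₁) = 0.45006 + 0.00000j ; Y_{2,0}(Ω₂) = 0.12017 + 0.00000j ; Δ = 0.05408 + 0.00000j
  [+1]  conj(Y_{2,1})(Ω₁) = 0.12822 + 0.27528j ; Y_{2,1}(Ω₂) = 0.31104 + 0.22698j ; Δ = -0.02260 + 0.11473j
  [+2]  conj(Y_{2,2})(Ω₁) = -0.04747 + 0.05648j ; Y_{2,2}(Ω₂) = 0.06359 + 0.19852j ; Δ = -0.01423 - 0.00583j
Accumulated sum -0.01958 - 0.00000j; after 4π/(2l+1) scaling, -0.04921 - 0.00000j ⇒ P_2 = -0.049207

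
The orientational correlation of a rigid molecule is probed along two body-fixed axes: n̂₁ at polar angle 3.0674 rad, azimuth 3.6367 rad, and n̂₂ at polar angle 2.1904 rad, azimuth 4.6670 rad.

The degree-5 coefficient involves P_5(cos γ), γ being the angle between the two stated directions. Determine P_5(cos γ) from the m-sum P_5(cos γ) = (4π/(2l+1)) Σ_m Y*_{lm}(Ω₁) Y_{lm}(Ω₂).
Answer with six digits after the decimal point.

-0.177620

Addition theorem: P_5(cos γ) = (4π/11) Σ_m Y*_{lm}(Ω₁) Y_{lm}(Ω₂), m = −5…5:
  [-5]  conj(Y_{5,-5})(Ω₁) = (0.000001, -0.000001) ; Y_{5,-5}(Ω₂) = (-0.037346, 0.161723) ; Δ = (0.000000, 0.000000)
  [-4]  conj(Y_{5,-4})(Ω₁) = (0.000018, -0.000041) ; Y_{5,-4}(Ω₂) = (-0.368243, -0.067601) ; Δ = (-0.000009, 0.000014)
  [-3]  conj(Y_{5,-3})(Ω₁) = (-0.000096, -0.001116) ; Y_{5,-3}(Ω₂) = (0.051565, -0.376346) ; Δ = (-0.000425, -0.000022)
  [-2]  conj(Y_{5,-2})(Ω₁) = (-0.010103, -0.015401) ; Y_{5,-2}(Ω₂) = (0.007588, 0.000691) ; Δ = (-0.000066, -0.000124)
  [-1]  conj(Y_{5,-1})(Ω₁) = (-0.163919, -0.088511) ; Y_{5,-1}(Ω₂) = (0.015771, -0.347218) ; Δ = (-0.033318, 0.055520)
  [+0]  conj(Y_{5,0})(Ω₁) = (-0.897365, -0.000000) ; Y_{5,0}(Ω₂) = (0.097892, 0.000000) ; Δ = (-0.087845, -0.000000)
  [+1]  conj(Y_{5,1})(Ω₁) = (0.163919, -0.088511) ; Y_{5,1}(Ω₂) = (-0.015771, -0.347218) ; Δ = (-0.033318, -0.055520)
  [+2]  conj(Y_{5,2})(Ω₁) = (-0.010103, 0.015401) ; Y_{5,2}(Ω₂) = (0.007588, -0.000691) ; Δ = (-0.000066, 0.000124)
  [+3]  conj(Y_{5,3})(Ω₁) = (0.000096, -0.001116) ; Y_{5,3}(Ω₂) = (-0.051565, -0.376346) ; Δ = (-0.000425, 0.000022)
  [+4]  conj(Y_{5,4})(Ω₁) = (0.000018, 0.000041) ; Y_{5,4}(Ω₂) = (-0.368243, 0.067601) ; Δ = (-0.000009, -0.000014)
  [+5]  conj(Y_{5,5})(Ω₁) = (-0.000001, -0.000001) ; Y_{5,5}(Ω₂) = (0.037346, 0.161723) ; Δ = (0.000000, -0.000000)
Total Σ_m = (-0.155480, 0.000000). Multiply by 1.142397: (-0.177620, 0.000000). P_5(cos γ) = -0.177620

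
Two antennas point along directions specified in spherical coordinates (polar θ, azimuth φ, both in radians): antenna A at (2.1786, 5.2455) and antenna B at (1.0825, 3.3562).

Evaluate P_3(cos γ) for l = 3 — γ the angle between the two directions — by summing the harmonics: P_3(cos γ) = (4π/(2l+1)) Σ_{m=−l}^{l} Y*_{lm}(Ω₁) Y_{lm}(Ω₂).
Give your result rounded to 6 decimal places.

0.439308

Expand P_3 via completeness: Σ_{m} conj(Y_{3,m}) at Ω₁ times Y_{3,m} at Ω₂ —
  [-3]  conj(Y_{3,-3})(Ω₁) = -0.230712-0.006586i ; Y_{3,-3}(Ω₂) = -0.229844+0.172498i ; Δ = +0.054164-0.038284i
  [-2]  conj(Y_{3,-2})(Ω₁) = +0.190131+0.344281i ; Y_{3,-2}(Ω₂) = +0.340006-0.155611i ; Δ = +0.118220+0.087471i
  [-1]  conj(Y_{3,-1})(Ω₁) = +0.085021-0.144078i ; Y_{3,-1}(Ω₂) = -0.027992+0.006101i ; Δ = -0.001501+0.004552i
  [+0]  conj(Y_{3,0})(Ω₁) = +0.291834-0.000000i ; Y_{3,0}(Ω₂) = -0.332558+0.000000i ; Δ = -0.097052+0.000000i
  [+1]  conj(Y_{3,1})(Ω₁) = -0.085021-0.144078i ; Y_{3,1}(Ω₂) = +0.027992+0.006101i ; Δ = -0.001501-0.004552i
  [+2]  conj(Y_{3,2})(Ω₁) = +0.190131-0.344281i ; Y_{3,2}(Ω₂) = +0.340006+0.155611i ; Δ = +0.118220-0.087471i
  [+3]  conj(Y_{3,3})(Ω₁) = +0.230712-0.006586i ; Y_{3,3}(Ω₂) = +0.229844+0.172498i ; Δ = +0.054164+0.038284i
Total Σ_m = +0.244713+0.000000i. Multiply by 1.795196: +0.439308+0.000000i. P_3(cos γ) = 0.439308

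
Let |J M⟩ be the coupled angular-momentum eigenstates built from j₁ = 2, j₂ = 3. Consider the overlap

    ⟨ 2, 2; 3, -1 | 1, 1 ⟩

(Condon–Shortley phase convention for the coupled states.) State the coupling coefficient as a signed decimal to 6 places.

j₁+j₂−J=4  J+j₁−j₂=0  J−j₁+j₂=2  j₁+j₂+J+1=7
(j₁±m₁, j₂±m₂, J±M) = (4,0,2,4,2,0)
P² = 2304/35
sum k=0..0:
  [0] +1/48 = 1/48
S = 1/48
C² = P²·S² = 1/35 ; C = +0.169031

+0.169031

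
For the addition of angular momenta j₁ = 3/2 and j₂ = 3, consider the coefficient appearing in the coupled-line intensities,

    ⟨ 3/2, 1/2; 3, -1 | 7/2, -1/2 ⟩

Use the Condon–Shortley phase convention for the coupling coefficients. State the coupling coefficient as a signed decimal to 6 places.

+√(2/7) = +0.534522

triangle: 1!*2!*5!/9! = 240/362880
(j±m)!: 2!*1!*2!*4!*3!*4! = 13824
prefactor² = (2J+1)*Δ*N² = 512/7
  k=0: +1/(0!*1!*1!*2!*1!*3!) = 1/12
  k=1: −1/(1!*0!*0!*1!*2!*4!) = -1/48
Σ = 1/16  ⇒  CG² = 512/7*(1/16)² = 2/7
CG = +√(2/7) = +0.534522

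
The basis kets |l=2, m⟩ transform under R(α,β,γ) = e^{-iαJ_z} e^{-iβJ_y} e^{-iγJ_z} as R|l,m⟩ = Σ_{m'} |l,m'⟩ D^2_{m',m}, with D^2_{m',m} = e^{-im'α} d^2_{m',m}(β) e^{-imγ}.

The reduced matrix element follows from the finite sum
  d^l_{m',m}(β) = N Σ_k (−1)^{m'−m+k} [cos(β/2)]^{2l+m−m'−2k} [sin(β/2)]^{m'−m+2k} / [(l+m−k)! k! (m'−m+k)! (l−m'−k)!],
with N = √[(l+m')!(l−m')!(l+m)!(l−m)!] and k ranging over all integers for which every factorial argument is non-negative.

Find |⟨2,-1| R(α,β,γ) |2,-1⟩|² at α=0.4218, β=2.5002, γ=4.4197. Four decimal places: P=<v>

First d^2_{-1,-1}(β=2.5002), then the phase factors e^{-i(-1)α} and e^{-i(-1)γ}:
Half-angle: c=0.315227, s=0.949016. N=√(1·6·1·6)=6.000000
Admissible k: 0..1 (factorial args all ≥0)
  k=0: (−1)^0·6.0000/(6)·0.3152^4·0.9490^0 = +0.009874
  k=1: (−1)^1·6.0000/(2)·0.3152^2·0.9490^2 = -0.268483
d^2_{-1,-1}(2.5002) = +0.009874 -0.268483 = -0.258609
|D^2_{-1,-1}|² = |d^2_{-1,-1}(β)|² = (-0.258609)² = 0.066879 (the z-rotation phases have unit modulus)

P=0.0669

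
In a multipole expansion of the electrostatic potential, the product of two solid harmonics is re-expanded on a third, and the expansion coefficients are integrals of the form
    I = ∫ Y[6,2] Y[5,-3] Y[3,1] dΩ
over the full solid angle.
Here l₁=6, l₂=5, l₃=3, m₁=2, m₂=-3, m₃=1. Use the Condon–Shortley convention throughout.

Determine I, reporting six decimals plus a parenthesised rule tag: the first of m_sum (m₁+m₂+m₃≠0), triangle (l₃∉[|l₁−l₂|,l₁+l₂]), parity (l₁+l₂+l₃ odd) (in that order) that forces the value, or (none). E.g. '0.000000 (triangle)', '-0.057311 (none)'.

m-sum 0 ✓  L=14 even ✓  1≤3≤11 ✓
Π(2lᵢ+1) = 13×11×7 = 1001
triangle coeff Δ(6,5,3) = 1/675675
Σ_t [3,5]: t=3:−1/8640 t=4:+1/2304 t=5:−1/8640 = 7/34560
(3j)²=7/429 [(6 5 3; 0 0 0)], sign=-1
Σ_t [0,2]: t=0:+1/1935360 t=1:−1/30240 t=2:+1/11520 = 1/18432
(3j)²=7/429 [(6 5 3; 2 -3 1)], sign=+1
⇒ 4πI² = 343/1287
I = (-1)√(343/1287/(4π)) = -0.14563067
No selection rule forces the value: the integral is nonzero (none).

-0.145631 (none)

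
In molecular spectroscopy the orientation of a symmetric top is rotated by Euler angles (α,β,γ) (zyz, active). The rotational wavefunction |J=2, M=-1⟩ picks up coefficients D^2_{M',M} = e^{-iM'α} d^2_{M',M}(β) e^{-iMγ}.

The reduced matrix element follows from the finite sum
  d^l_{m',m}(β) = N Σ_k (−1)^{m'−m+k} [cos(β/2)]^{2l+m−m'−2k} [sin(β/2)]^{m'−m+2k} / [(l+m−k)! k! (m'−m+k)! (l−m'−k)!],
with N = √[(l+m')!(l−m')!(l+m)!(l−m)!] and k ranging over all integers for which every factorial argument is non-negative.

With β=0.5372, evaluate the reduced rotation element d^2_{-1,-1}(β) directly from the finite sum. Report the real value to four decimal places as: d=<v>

d^2_{-1,-1}(β=0.5372) via the finite sum:
Half-angle: c=0.964143, s=0.265382. N=√(1·6·1·6)=6.000000
k∈{0,1} keeps every argument non-negative
  k=0: (−1)^0·6.0000/(6)·0.9641^4·0.2654^0 = +0.864105
  k=1: (−1)^1·6.0000/(2)·0.9641^2·0.2654^2 = -0.196403
d^2_{-1,-1}(0.5372) = +0.864105 -0.196403 = +0.667702

d=0.6677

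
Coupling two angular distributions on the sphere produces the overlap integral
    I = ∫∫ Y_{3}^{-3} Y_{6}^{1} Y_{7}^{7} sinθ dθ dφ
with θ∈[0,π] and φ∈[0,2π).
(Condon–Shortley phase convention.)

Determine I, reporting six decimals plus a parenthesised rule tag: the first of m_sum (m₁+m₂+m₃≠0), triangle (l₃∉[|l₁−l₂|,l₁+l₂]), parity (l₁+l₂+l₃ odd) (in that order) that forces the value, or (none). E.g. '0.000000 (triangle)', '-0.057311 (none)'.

0.000000 (m_sum)

m-sum = -3 + 1 + 7 = 5 ≠ 0 ⇒ I = 0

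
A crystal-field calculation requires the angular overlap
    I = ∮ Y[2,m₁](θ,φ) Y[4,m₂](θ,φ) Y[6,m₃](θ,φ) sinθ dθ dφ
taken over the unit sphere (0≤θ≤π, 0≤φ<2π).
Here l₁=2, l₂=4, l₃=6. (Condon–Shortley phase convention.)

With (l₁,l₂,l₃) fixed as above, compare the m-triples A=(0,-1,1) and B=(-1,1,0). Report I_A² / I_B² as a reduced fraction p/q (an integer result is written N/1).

l's match ⇒ only the (l;m) 3-j factors differ between A and B.
A: triangle coeff Δ(2,4,6) = 1/6435; Σ_t [0,0]: t=0:+1/2880 = 1/2880; (3j)²=14/429 [(2 4 6; 0 -1 1)], sign=-1
B: triangle coeff Δ(2,4,6) = 1/6435; Σ_t [0,0]: t=0:+1/4320 = 1/4320; (3j)²=8/429 [(2 4 6; -1 1 0)], sign=+1
I_A²/I_B² = (14/429)/(8/429) = 7/4

7/4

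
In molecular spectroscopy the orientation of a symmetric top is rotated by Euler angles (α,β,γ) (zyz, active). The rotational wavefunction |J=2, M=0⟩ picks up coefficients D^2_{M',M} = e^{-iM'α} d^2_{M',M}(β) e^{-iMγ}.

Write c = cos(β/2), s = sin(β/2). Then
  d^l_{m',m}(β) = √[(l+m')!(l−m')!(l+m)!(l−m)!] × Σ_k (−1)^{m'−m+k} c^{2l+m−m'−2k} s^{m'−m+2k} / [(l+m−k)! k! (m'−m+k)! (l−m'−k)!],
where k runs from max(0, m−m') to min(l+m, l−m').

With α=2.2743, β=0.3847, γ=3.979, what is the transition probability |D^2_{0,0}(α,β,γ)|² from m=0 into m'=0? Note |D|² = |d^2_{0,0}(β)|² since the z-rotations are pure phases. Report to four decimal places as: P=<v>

P=0.6221

First d^2_{0,0}(β=0.3847), then the phase factors e^{-i(0)α} and e^{-i(0)γ}:
With c≡cos(β/2)=0.981558 and s≡sin(β/2)=0.191166, N=[2·2·2·2]^{1/2}=4.000000
Admissible k: 0..2 (factorial args all ≥0)
  k=0: (−1)^0·4.0000/(4)·0.9816^4·0.1912^0 = +0.928247
  k=1: (−1)^1·4.0000/(1)·0.9816^2·0.1912^2 = -0.140836
  k=2: (−1)^2·4.0000/(4)·0.9816^0·0.1912^4 = +0.001335
d^2_{0,0}(0.3847) = +0.928247 -0.140836 +0.001335 = +0.788746
|D^2_{0,0}|² = |d^2_{0,0}(β)|² = (+0.788746)² = 0.622121 (the z-rotation phases have unit modulus)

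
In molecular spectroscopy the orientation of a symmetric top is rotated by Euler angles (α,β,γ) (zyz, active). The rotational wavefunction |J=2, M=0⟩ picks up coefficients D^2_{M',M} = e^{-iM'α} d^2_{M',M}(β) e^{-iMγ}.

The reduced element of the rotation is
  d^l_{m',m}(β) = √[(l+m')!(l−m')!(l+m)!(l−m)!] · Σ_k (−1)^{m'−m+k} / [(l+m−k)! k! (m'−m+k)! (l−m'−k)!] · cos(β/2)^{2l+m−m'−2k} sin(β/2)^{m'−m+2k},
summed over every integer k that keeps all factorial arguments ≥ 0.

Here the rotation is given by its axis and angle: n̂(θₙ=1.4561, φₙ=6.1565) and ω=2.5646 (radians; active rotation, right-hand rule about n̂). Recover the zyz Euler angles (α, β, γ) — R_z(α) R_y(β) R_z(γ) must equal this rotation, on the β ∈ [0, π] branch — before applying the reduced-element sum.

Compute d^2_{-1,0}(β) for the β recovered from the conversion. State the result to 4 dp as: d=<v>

Axis–angle → zyz. n̂ = (sinθₙcosφₙ, sinθₙsinφₙ, cosθₙ) = (+0.985468, -0.125517, +0.114445), ω = 2.5646.
R = I cosω + sinω [n̂]ₓ + (1−cosω) n̂n̂ᵀ gives
  R = [+0.946967, -0.289791, +0.138835; -0.164930, -0.809149, -0.563983; +0.275775, +0.511175, -0.814032]
β = atan2(√(R₁₃²+R₂₃²), R₃₃) = 2.521857; α = atan2(R₂₃, R₁₃) mod 2π = 4.953759; γ = atan2(R₃₂, −R₃₁) mod 2π = 2.065537
d^2_{-1,0}(β=2.5219) via the finite sum:
With c≡cos(β/2)=0.304933 and s≡sin(β/2)=0.952374, N=[1·6·2·2]^{1/2}=4.898979
k∈{1,2} keeps every argument non-negative
  k=1: (−1)^0·4.8990/(2)·0.3049^3·0.9524^1 = +0.066145
  k=2: (−1)^1·4.8990/(2)·0.3049^1·0.9524^3 = -0.645212
d^2_{-1,0}(2.5219) = +0.066145 -0.645212 = -0.579067

d=-0.5791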